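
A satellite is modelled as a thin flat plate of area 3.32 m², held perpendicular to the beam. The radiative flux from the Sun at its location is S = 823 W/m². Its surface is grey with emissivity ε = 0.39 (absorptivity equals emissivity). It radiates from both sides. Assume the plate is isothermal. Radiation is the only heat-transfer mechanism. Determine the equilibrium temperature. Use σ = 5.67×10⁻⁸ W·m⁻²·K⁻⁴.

T ≈ 292 K

At equilibrium, absorbed power = emitted power.
Absorbing cross-section = A = 3.320 m²; emitting surface = 2A = 6.640 m² (ratio 2).
εS·A_cross = εσ·A_surf·T⁴  ⇒  T⁴ = S/(2σ)   (ε cancels).
T⁴ = 823/(2·5.67×10⁻⁸) = 7.257×10⁹ K⁴.
T = (7.257×10⁹)^(1/4).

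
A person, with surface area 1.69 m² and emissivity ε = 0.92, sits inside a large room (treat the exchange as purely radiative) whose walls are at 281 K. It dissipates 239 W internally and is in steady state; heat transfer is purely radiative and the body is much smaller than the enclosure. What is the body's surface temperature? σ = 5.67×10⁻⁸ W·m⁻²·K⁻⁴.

For a small grey body in a large enclosure, net radiated power = εσA(T⁴ − T_w⁴).
Steady state: P = εσA(T⁴ − T_w⁴) with A = 1.69 m².
T⁴ = P/(εσA) + T_w⁴ = 239/(0.92·5.67×10⁻⁸·1.690) + (281)⁴
    = 2.711×10⁹ + 6.235×10⁹ = 8.946×10⁹ K⁴.

T ≈ 308 K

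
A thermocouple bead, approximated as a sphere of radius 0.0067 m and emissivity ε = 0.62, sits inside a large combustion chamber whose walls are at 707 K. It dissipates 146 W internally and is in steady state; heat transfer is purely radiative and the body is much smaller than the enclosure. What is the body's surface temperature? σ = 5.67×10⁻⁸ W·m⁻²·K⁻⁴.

For a small grey body in a large enclosure, net radiated power = εσA(T⁴ − T_w⁴).
Steady state: P = εσA(T⁴ − T_w⁴) with A = 4πr² = 5.641×10⁻⁴ m².
T⁴ = P/(εσA) + T_w⁴ = 146/(0.62·5.67×10⁻⁸·5.641×10⁻⁴) + (707)⁴
    = 7.362×10¹² + 2.498×10¹¹ = 7.612×10¹² K⁴.

T ≈ 1660 K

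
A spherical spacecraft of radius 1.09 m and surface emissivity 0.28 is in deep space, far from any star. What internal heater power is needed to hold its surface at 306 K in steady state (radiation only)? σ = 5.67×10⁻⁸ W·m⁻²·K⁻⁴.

P ≈ 2080 W

P = εσ·4πr²·T⁴.
4πr² = 14.93 m²; T⁴ = 8.768×10⁹ K⁴.
P = 0.28·5.67×10⁻⁸·14.93·8.768×10⁹.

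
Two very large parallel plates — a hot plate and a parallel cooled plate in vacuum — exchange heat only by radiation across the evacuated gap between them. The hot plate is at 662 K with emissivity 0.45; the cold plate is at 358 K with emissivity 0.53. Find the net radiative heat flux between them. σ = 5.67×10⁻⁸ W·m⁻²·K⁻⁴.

q ≈ 3200 W/m²

For two infinite grey parallel plates, q = σ(T₁⁴ − T₂⁴)/(1/ε₁ + 1/ε₂ − 1).
T₁⁴ − T₂⁴ = 1.921×10¹¹ − 1.643×10¹⁰ = 1.756×10¹¹ K⁴.
1/ε₁ + 1/ε₂ − 1 = 2.222 + 1.887 − 1 = 3.109.
q = 5.67×10⁻⁸ × 1.756×10¹¹ / 3.109.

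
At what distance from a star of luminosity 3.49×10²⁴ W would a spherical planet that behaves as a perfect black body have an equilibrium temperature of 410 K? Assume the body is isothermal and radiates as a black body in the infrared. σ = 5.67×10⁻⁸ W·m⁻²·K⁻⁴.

d ≈ 6.58×10⁹ m

For an isothermal black-emitting sphere, (1−a)S·πr² = σ·4πr²·T⁴ ⇒ S = 4σT⁴/(1−a).
S = 4·5.67×10⁻⁸·(410)⁴/1.00 = 6409 W/m².
Flux falls as S = L/(4πd²), so d = √(L/(4πS)) = √(3.49×10²⁴/(4π·6409)).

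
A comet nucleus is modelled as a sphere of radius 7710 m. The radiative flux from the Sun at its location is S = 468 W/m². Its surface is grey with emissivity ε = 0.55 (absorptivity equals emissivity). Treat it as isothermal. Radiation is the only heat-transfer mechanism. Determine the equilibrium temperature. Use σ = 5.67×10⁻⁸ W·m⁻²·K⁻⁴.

At equilibrium, absorbed power = emitted power.
Absorbing cross-section = πr² = 1.867×10⁸ m²; emitting surface = 4πr² = 7.470×10⁸ m² (ratio 4).
εS·A_cross = εσ·A_surf·T⁴  ⇒  T⁴ = S/(4σ)   (ε cancels).
T⁴ = 468/(4·5.67×10⁻⁸) = 2.063×10⁹ K⁴.
T = (2.063×10⁹)^(1/4).

T ≈ 213 K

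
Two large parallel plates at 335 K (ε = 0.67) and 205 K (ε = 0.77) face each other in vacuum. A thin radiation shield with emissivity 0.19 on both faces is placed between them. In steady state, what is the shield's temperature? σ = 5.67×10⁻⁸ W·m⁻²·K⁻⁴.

In steady state the net flux on the hot side equals that on the cold side.
σ(T₁⁴−T_s⁴)/D₁ = σ(T_s⁴−T₂⁴)/D₂, with D₁ = 1/ε₁+1/ε_s−1 = 5.756, D₂ = 1/ε_s+1/ε₂−1 = 5.562.
Solve for T_s⁴: T_s⁴ = (D₂·T₁⁴ + D₁·T₂⁴)/(D₁+D₂) = 7.088×10⁹ K⁴.

T_s ≈ 290 K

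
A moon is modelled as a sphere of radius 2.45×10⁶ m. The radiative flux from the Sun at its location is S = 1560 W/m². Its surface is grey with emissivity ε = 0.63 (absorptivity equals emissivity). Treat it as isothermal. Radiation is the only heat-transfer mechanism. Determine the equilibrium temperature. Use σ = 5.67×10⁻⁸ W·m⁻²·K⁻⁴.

T ≈ 288 K

At equilibrium, absorbed power = emitted power.
Absorbing cross-section = πr² = 1.886×10¹³ m²; emitting surface = 4πr² = 7.543×10¹³ m² (ratio 4).
εS·A_cross = εσ·A_surf·T⁴  ⇒  T⁴ = S/(4σ)   (ε cancels).
T⁴ = 1560/(4·5.67×10⁻⁸) = 6.878×10⁹ K⁴.
T = (6.878×10⁹)^(1/4).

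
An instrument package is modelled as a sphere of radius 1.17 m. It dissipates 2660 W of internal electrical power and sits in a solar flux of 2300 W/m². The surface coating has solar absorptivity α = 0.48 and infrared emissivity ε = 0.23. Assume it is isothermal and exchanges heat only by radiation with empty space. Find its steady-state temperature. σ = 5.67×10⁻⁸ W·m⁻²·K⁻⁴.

T ≈ 426 K

At steady state, absorbed solar power + internal power = radiated power.
Absorbed: α·S·A_cross = 0.48·2300·4.301 = 4748 W (cross-section πr²).
Total input = 4748 + 2660 = 7408 W.
Radiated: εσ·A_surf·T⁴ with A_surf = 4πr² = 17.20 m².
T⁴ = 7408/(0.23·5.67×10⁻⁸·17.20) = 3.302×10¹⁰ K⁴.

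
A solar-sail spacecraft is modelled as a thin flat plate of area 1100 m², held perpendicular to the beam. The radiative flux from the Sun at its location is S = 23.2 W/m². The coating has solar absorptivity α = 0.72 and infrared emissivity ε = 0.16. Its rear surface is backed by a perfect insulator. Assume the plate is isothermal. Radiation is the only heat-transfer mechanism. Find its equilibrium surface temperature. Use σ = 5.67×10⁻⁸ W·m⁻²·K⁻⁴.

At equilibrium, absorbed power = emitted power.
Absorbing cross-section = A = 1100 m²; emitting surface = A = 1100 m² (ratio 1).
αS·A_cross = εσ·A_surf·T⁴  ⇒  T⁴ = αS/(ε·1σ).
T⁴ = 0.720·23.2/(0.16·1·5.67×10⁻⁸) = 1.841×10⁹ K⁴.
T = (1.841×10⁹)^(1/4).

T ≈ 207 K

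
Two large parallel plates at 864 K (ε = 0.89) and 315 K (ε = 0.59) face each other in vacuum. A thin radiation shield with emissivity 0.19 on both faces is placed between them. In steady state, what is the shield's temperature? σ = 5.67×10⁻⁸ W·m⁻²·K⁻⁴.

T_s ≈ 738 K

In steady state the net flux on the hot side equals that on the cold side.
σ(T₁⁴−T_s⁴)/D₁ = σ(T_s⁴−T₂⁴)/D₂, with D₁ = 1/ε₁+1/ε_s−1 = 5.387, D₂ = 1/ε_s+1/ε₂−1 = 5.958.
Solve for T_s⁴: T_s⁴ = (D₂·T₁⁴ + D₁·T₂⁴)/(D₁+D₂) = 2.973×10¹¹ K⁴.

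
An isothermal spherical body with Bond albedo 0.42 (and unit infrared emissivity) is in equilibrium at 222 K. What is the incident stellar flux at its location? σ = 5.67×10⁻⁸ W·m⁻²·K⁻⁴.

(1−a)S·πr² = σ·4πr²·T⁴ ⇒ S = 4σT⁴/(1−a).
S = 4·5.67×10⁻⁸·2.429×10⁹/0.580.

S ≈ 950 W/m²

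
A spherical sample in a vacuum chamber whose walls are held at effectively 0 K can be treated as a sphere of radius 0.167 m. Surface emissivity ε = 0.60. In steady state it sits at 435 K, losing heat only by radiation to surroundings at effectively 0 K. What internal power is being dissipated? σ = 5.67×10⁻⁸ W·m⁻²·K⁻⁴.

P ≈ 427 W

Steady state: P = εσA T⁴.
A = 4πr² = 0.3505 m²; T⁴ = (435)⁴ = 3.581×10¹⁰ K⁴.
P = 0.60 × 5.67×10⁻⁸ × 0.3505 × 3.581×10¹⁰.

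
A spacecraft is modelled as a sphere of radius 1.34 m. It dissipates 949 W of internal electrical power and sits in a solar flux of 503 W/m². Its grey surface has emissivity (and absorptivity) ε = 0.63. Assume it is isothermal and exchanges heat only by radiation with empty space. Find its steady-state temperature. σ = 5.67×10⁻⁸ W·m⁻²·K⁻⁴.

T ≈ 241 K

At steady state, absorbed solar power + internal power = radiated power.
Absorbed: α·S·A_cross = 0.63·503·5.641 = 1788 W (cross-section πr²).
Total input = 1788 + 949 = 2737 W.
Radiated: εσ·A_surf·T⁴ with A_surf = 4πr² = 22.56 m².
T⁴ = 2737/(0.63·5.67×10⁻⁸·22.56) = 3.395×10⁹ K⁴.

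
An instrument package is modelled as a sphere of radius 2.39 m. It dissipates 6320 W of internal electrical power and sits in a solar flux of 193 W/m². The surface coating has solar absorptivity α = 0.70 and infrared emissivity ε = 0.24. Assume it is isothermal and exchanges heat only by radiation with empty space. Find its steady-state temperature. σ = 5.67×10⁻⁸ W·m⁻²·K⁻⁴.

At steady state, absorbed solar power + internal power = radiated power.
Absorbed: α·S·A_cross = 0.70·193·17.95 = 2424 W (cross-section πr²).
Total input = 2424 + 6320 = 8744 W.
Radiated: εσ·A_surf·T⁴ with A_surf = 4πr² = 71.78 m².
T⁴ = 8744/(0.24·5.67×10⁻⁸·71.78) = 8.952×10⁹ K⁴.

T ≈ 308 K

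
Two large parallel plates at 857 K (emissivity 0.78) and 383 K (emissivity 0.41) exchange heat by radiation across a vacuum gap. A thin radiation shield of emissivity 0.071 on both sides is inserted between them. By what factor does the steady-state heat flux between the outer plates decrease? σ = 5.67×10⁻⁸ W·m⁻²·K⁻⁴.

factor ≈ 11.0

Without shield: q₀ = σΔ(T⁴)/(1/ε₁+1/ε₂−1) with denominator 2.721.
With shield the two gaps are in series; the resistances add: (1/ε₁+1/ε_s−1)+(1/ε_s+1/ε₂−1) = 14.37+15.52 = 29.89.
Heat-flux ratio q₀/q = 29.89/2.721.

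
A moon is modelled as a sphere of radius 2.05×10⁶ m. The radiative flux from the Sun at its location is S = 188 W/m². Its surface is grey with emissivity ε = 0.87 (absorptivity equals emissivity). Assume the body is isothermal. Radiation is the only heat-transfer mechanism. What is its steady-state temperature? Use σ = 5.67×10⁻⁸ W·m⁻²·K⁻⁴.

T ≈ 170 K

At equilibrium, absorbed power = emitted power.
Absorbing cross-section = πr² = 1.320×10¹³ m²; emitting surface = 4πr² = 5.281×10¹³ m² (ratio 4).
εS·A_cross = εσ·A_surf·T⁴  ⇒  T⁴ = S/(4σ)   (ε cancels).
T⁴ = 188/(4·5.67×10⁻⁸) = 8.289×10⁸ K⁴.
T = (8.289×10⁸)^(1/4).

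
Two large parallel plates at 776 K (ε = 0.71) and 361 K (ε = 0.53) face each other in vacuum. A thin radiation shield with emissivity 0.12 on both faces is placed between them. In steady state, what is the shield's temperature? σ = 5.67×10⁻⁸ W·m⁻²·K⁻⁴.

T_s ≈ 664 K

In steady state the net flux on the hot side equals that on the cold side.
σ(T₁⁴−T_s⁴)/D₁ = σ(T_s⁴−T₂⁴)/D₂, with D₁ = 1/ε₁+1/ε_s−1 = 8.742, D₂ = 1/ε_s+1/ε₂−1 = 9.220.
Solve for T_s⁴: T_s⁴ = (D₂·T₁⁴ + D₁·T₂⁴)/(D₁+D₂) = 1.944×10¹¹ K⁴.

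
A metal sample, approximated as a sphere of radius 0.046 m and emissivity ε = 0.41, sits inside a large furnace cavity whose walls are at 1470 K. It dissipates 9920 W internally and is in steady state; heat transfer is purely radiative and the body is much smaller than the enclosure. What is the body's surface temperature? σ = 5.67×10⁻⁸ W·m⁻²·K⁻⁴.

For a small grey body in a large enclosure, net radiated power = εσA(T⁴ − T_w⁴).
Steady state: P = εσA(T⁴ − T_w⁴) with A = 4πr² = 0.02659 m².
T⁴ = P/(εσA) + T_w⁴ = 9920/(0.41·5.67×10⁻⁸·0.02659) + (1470)⁴
    = 1.605×10¹³ + 4.669×10¹² = 2.072×10¹³ K⁴.

T ≈ 2130 K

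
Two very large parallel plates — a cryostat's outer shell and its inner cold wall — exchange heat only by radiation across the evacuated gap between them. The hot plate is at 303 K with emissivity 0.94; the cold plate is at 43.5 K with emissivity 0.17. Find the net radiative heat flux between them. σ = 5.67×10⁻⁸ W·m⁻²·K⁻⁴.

For two infinite grey parallel plates, q = σ(T₁⁴ − T₂⁴)/(1/ε₁ + 1/ε₂ − 1).
T₁⁴ − T₂⁴ = 8.429×10⁹ − 3.581×10⁶ = 8.425×10⁹ K⁴.
1/ε₁ + 1/ε₂ − 1 = 1.064 + 5.882 − 1 = 5.946.
q = 5.67×10⁻⁸ × 8.425×10⁹ / 5.946.

q ≈ 80.3 W/m²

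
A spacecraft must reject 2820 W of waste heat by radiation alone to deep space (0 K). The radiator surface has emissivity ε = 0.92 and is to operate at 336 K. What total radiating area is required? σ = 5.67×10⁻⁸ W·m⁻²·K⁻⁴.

P = εσA T⁴ ⇒ A = P/(εσT⁴).
T⁴ = 1.275×10¹⁰ K⁴.
A = 2820/(0.92 × 5.67×10⁻⁸ × 1.275×10¹⁰).

A ≈ 4.24 m²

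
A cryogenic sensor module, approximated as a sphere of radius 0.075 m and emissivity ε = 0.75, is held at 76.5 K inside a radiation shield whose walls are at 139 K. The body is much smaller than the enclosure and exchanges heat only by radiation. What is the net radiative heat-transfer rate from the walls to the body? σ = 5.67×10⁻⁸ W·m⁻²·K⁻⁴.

P_net ≈ 1.02 W

For a small grey body in a large enclosure: P_net = εσA(T_body⁴ − T_wall⁴).
A = 4πr² = 0.07069 m²; T_body⁴ − T_wall⁴ = 3.425×10⁷ − 3.733×10⁸ = -3.391×10⁸ K⁴.
|P_net| = 0.75·5.67×10⁻⁸·0.07069·3.391×10⁸.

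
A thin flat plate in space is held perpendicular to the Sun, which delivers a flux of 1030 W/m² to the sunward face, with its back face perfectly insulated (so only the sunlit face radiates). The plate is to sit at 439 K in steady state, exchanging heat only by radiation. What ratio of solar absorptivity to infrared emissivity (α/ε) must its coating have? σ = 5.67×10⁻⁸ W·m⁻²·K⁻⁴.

α/ε ≈ 2.04

Balance: αS·A = εσ·1A·T⁴ ⇒ α/ε = σT⁴/S.
α/ε = 5.67×10⁻⁸·(439)⁴/1030 = 5.67×10⁻⁸·3.714×10¹⁰/1030.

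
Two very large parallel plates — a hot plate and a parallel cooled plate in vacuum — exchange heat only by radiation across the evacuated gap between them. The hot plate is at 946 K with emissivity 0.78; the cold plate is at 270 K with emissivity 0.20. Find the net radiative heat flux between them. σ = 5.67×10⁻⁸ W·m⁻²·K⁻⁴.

q ≈ 8540 W/m²

For two infinite grey parallel plates, q = σ(T₁⁴ − T₂⁴)/(1/ε₁ + 1/ε₂ − 1).
T₁⁴ − T₂⁴ = 8.009×10¹¹ − 5.314×10⁹ = 7.956×10¹¹ K⁴.
1/ε₁ + 1/ε₂ − 1 = 1.282 + 5.000 − 1 = 5.282.
q = 5.67×10⁻⁸ × 7.956×10¹¹ / 5.282.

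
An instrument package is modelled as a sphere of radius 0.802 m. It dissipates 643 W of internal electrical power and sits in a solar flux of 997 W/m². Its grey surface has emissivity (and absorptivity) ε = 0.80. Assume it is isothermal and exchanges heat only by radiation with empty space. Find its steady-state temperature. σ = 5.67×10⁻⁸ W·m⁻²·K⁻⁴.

T ≈ 280 K

At steady state, absorbed solar power + internal power = radiated power.
Absorbed: α·S·A_cross = 0.80·997·2.021 = 1612 W (cross-section πr²).
Total input = 1612 + 643 = 2255 W.
Radiated: εσ·A_surf·T⁴ with A_surf = 4πr² = 8.083 m².
T⁴ = 2255/(0.80·5.67×10⁻⁸·8.083) = 6.150×10⁹ K⁴.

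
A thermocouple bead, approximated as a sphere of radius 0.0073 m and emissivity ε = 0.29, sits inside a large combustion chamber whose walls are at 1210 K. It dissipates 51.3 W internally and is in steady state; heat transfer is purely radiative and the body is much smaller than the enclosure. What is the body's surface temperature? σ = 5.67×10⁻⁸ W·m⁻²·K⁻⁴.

T ≈ 1610 K

For a small grey body in a large enclosure, net radiated power = εσA(T⁴ − T_w⁴).
Steady state: P = εσA(T⁴ − T_w⁴) with A = 4πr² = 6.697×10⁻⁴ m².
T⁴ = P/(εσA) + T_w⁴ = 51.3/(0.29·5.67×10⁻⁸·6.697×10⁻⁴) + (1210)⁴
    = 4.659×10¹² + 2.144×10¹² = 6.802×10¹² K⁴.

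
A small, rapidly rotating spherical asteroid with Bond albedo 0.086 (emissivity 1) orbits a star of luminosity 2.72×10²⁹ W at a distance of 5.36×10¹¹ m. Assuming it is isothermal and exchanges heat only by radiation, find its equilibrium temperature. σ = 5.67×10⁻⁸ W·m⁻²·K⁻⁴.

First find the stellar flux at distance d: S = L/(4πd²) = 2.72×10²⁹/(4π·(5.36×10¹¹)²) = 75340 W/m².
For an isothermal sphere, absorbed (1−a)S·πr² = emitted σ·4πr²·T⁴, so T⁴ = (1−a)S/(4σ).
T⁴ = 0.914·75340/(4·5.67×10⁻⁸) = 3.036×10¹¹ K⁴.

T ≈ 742 K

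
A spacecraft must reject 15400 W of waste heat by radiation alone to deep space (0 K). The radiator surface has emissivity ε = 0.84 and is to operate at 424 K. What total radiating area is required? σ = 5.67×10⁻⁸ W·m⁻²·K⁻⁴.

A ≈ 10.0 m²

P = εσA T⁴ ⇒ A = P/(εσT⁴).
T⁴ = 3.232×10¹⁰ K⁴.
A = 15400/(0.84 × 5.67×10⁻⁸ × 3.232×10¹⁰).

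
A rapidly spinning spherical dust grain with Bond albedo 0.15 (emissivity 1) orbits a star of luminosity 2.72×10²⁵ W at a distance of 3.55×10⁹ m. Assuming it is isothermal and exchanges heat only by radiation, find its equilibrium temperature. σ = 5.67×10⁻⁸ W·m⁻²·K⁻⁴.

T ≈ 896 K

First find the stellar flux at distance d: S = L/(4πd²) = 2.72×10²⁵/(4π·(3.55×10⁹)²) = 1.718×10⁵ W/m².
For an isothermal sphere, absorbed (1−a)S·πr² = emitted σ·4πr²·T⁴, so T⁴ = (1−a)S/(4σ).
T⁴ = 0.850·1.718×10⁵/(4·5.67×10⁻⁸) = 6.437×10¹¹ K⁴.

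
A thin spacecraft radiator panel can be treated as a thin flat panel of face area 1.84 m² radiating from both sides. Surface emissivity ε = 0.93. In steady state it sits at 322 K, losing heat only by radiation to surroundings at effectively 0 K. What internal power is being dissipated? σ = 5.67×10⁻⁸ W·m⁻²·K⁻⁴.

P ≈ 2090 W

Steady state: P = εσA T⁴.
A = 2·1.84 = 3.680 m²; T⁴ = (322)⁴ = 1.075×10¹⁰ K⁴.
P = 0.93 × 5.67×10⁻⁸ × 3.680 × 1.075×10¹⁰.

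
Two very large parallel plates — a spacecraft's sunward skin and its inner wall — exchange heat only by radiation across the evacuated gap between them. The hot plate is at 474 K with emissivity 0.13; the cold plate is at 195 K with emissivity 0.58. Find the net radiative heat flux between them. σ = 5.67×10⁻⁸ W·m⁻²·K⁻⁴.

For two infinite grey parallel plates, q = σ(T₁⁴ − T₂⁴)/(1/ε₁ + 1/ε₂ − 1).
T₁⁴ − T₂⁴ = 5.048×10¹⁰ − 1.446×10⁹ = 4.903×10¹⁰ K⁴.
1/ε₁ + 1/ε₂ − 1 = 7.692 + 1.724 − 1 = 8.416.
q = 5.67×10⁻⁸ × 4.903×10¹⁰ / 8.416.

q ≈ 330 W/m²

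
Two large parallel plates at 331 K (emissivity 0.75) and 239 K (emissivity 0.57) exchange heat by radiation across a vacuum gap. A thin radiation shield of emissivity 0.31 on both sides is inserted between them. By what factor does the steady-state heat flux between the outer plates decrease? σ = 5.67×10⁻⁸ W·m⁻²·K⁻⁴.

factor ≈ 3.61

Without shield: q₀ = σΔ(T⁴)/(1/ε₁+1/ε₂−1) with denominator 2.088.
With shield the two gaps are in series; the resistances add: (1/ε₁+1/ε_s−1)+(1/ε_s+1/ε₂−1) = 3.559+3.980 = 7.539.
Heat-flux ratio q₀/q = 7.539/2.088.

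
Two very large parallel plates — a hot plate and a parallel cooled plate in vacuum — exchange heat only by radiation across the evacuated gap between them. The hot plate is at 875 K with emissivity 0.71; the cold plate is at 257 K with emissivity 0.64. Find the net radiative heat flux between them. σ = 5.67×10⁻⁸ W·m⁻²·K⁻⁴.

For two infinite grey parallel plates, q = σ(T₁⁴ − T₂⁴)/(1/ε₁ + 1/ε₂ − 1).
T₁⁴ − T₂⁴ = 5.862×10¹¹ − 4.362×10⁹ = 5.818×10¹¹ K⁴.
1/ε₁ + 1/ε₂ − 1 = 1.408 + 1.562 − 1 = 1.971.
q = 5.67×10⁻⁸ × 5.818×10¹¹ / 1.971.

q ≈ 16700 W/m²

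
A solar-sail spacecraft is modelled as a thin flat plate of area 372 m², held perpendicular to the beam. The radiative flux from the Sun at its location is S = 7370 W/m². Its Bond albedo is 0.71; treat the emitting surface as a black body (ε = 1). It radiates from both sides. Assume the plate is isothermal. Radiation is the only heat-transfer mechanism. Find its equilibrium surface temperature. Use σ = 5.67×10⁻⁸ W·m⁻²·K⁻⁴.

At equilibrium, absorbed power = emitted power.
Absorbing cross-section = A = 372.0 m²; emitting surface = 2A = 744.0 m² (ratio 2).
(1−a)S·A_cross = εσ·A_surf·T⁴  ⇒  T⁴ = (1−a)S/(2σ).
T⁴ = 0.290·7370/(2·5.67×10⁻⁸) = 1.885×10¹⁰ K⁴.
T = (1.885×10¹⁰)^(1/4).

T ≈ 371 K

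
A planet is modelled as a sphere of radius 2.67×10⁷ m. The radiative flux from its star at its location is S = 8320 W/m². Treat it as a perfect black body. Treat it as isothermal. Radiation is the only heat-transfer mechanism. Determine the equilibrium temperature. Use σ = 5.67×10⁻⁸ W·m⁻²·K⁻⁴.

At equilibrium, absorbed power = emitted power.
Absorbing cross-section = πr² = 2.240×10¹⁵ m²; emitting surface = 4πr² = 8.958×10¹⁵ m² (ratio 4).
S·A_cross = εσ·A_surf·T⁴  ⇒  T⁴ = S/(4σ).
T⁴ = 1.00·8320/(4·5.67×10⁻⁸) = 3.668×10¹⁰ K⁴.
T = (3.668×10¹⁰)^(1/4).

T ≈ 438 K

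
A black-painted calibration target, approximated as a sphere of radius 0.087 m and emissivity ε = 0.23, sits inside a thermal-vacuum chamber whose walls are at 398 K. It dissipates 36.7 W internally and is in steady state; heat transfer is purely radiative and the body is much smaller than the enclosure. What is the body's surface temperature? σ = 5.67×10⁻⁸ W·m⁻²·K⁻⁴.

T ≈ 484 K

For a small grey body in a large enclosure, net radiated power = εσA(T⁴ − T_w⁴).
Steady state: P = εσA(T⁴ − T_w⁴) with A = 4πr² = 0.09511 m².
T⁴ = P/(εσA) + T_w⁴ = 36.7/(0.23·5.67×10⁻⁸·0.09511) + (398)⁴
    = 2.959×10¹⁰ + 2.509×10¹⁰ = 5.468×10¹⁰ K⁴.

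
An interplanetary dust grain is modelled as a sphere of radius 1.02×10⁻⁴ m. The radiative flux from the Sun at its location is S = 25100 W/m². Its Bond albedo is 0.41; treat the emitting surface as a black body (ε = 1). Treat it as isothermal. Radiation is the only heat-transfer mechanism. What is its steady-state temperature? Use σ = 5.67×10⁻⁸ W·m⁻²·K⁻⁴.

T ≈ 505 K

At equilibrium, absorbed power = emitted power.
Absorbing cross-section = πr² = 3.269×10⁻⁸ m²; emitting surface = 4πr² = 1.307×10⁻⁷ m² (ratio 4).
(1−a)S·A_cross = εσ·A_surf·T⁴  ⇒  T⁴ = (1−a)S/(4σ).
T⁴ = 0.590·25100/(4·5.67×10⁻⁸) = 6.530×10¹⁰ K⁴.
T = (6.530×10¹⁰)^(1/4).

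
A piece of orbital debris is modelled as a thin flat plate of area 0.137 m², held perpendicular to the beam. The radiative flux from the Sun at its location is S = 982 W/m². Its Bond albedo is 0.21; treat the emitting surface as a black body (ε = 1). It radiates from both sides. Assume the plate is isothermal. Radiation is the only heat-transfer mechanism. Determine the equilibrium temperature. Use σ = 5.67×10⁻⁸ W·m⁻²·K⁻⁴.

T ≈ 288 K

At equilibrium, absorbed power = emitted power.
Absorbing cross-section = A = 0.1370 m²; emitting surface = 2A = 0.2740 m² (ratio 2).
(1−a)S·A_cross = εσ·A_surf·T⁴  ⇒  T⁴ = (1−a)S/(2σ).
T⁴ = 0.790·982/(2·5.67×10⁻⁸) = 6.841×10⁹ K⁴.
T = (6.841×10⁹)^(1/4).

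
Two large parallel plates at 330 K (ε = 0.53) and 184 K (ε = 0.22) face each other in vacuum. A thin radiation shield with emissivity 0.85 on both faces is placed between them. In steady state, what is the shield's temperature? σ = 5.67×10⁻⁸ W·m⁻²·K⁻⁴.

T_s ≈ 305 K

In steady state the net flux on the hot side equals that on the cold side.
σ(T₁⁴−T_s⁴)/D₁ = σ(T_s⁴−T₂⁴)/D₂, with D₁ = 1/ε₁+1/ε_s−1 = 2.063, D₂ = 1/ε_s+1/ε₂−1 = 4.722.
Solve for T_s⁴: T_s⁴ = (D₂·T₁⁴ + D₁·T₂⁴)/(D₁+D₂) = 8.602×10⁹ K⁴.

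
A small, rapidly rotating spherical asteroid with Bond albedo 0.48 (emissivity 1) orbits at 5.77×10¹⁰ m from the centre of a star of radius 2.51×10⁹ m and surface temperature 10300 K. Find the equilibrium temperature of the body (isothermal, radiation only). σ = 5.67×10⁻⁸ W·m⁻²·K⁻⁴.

The star's surface emits σT_*⁴; at distance d the flux is S = σT_*⁴(R_*/d)².
S = 5.67×10⁻⁸·(10300)⁴·(2.51×10⁹/5.77×10¹⁰)² = 1.208×10⁶ W/m².
For an isothermal sphere T⁴ = (1−a)S/(4σ) = 2.769×10¹² K⁴.

T ≈ 1290 K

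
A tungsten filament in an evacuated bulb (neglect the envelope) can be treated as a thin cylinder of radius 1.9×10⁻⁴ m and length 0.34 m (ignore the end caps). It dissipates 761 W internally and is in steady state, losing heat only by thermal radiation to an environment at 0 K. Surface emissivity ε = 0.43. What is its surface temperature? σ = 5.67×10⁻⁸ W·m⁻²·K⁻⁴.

T ≈ 2960 K

Steady state: internal power = radiated power, P = εσA T⁴.
Radiating area A = 2πrL = 4.059×10⁻⁴ m².
T⁴ = P/(εσA) = 761/(0.43·5.67×10⁻⁸·4.059×10⁻⁴) = 7.690×10¹³ K⁴.
T = (7.690×10¹³)^(1/4).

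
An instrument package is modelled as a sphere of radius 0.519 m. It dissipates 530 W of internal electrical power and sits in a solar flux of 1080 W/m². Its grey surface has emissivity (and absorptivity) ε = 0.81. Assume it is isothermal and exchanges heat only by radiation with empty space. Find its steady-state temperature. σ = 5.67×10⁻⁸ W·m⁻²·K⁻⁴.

At steady state, absorbed solar power + internal power = radiated power.
Absorbed: α·S·A_cross = 0.81·1080·0.8462 = 740.3 W (cross-section πr²).
Total input = 740.3 + 530 = 1270 W.
Radiated: εσ·A_surf·T⁴ with A_surf = 4πr² = 3.385 m².
T⁴ = 1270/(0.81·5.67×10⁻⁸·3.385) = 8.171×10⁹ K⁴.

T ≈ 301 K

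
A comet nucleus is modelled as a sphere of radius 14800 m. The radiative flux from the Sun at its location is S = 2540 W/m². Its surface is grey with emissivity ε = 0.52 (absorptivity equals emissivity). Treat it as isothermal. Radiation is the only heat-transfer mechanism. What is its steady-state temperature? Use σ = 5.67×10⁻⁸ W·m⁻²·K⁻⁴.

At equilibrium, absorbed power = emitted power.
Absorbing cross-section = πr² = 6.881×10⁸ m²; emitting surface = 4πr² = 2.753×10⁹ m² (ratio 4).
εS·A_cross = εσ·A_surf·T⁴  ⇒  T⁴ = S/(4σ)   (ε cancels).
T⁴ = 2540/(4·5.67×10⁻⁸) = 1.120×10¹⁰ K⁴.
T = (1.120×10¹⁰)^(1/4).

T ≈ 325 K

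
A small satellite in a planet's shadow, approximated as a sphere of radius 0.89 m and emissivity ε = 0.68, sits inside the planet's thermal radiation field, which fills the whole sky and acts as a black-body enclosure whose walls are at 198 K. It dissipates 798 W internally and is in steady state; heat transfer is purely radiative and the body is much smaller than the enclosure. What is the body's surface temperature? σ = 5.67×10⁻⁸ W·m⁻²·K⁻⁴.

For a small grey body in a large enclosure, net radiated power = εσA(T⁴ − T_w⁴).
Steady state: P = εσA(T⁴ − T_w⁴) with A = 4πr² = 9.954 m².
T⁴ = P/(εσA) + T_w⁴ = 798/(0.68·5.67×10⁻⁸·9.954) + (198)⁴
    = 2.079×10⁹ + 1.537×10⁹ = 3.616×10⁹ K⁴.

T ≈ 245 K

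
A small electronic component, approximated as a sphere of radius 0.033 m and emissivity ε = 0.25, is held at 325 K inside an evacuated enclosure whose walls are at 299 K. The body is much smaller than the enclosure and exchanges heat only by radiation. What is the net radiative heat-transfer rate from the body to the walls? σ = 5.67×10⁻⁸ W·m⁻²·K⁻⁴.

P_net ≈ 0.614 W

For a small grey body in a large enclosure: P_net = εσA(T_body⁴ − T_wall⁴).
A = 4πr² = 0.01368 m²; T_body⁴ − T_wall⁴ = 1.116×10¹⁰ − 7.993×10⁹ = 3.164×10⁹ K⁴.
|P_net| = 0.25·5.67×10⁻⁸·0.01368·3.164×10⁹.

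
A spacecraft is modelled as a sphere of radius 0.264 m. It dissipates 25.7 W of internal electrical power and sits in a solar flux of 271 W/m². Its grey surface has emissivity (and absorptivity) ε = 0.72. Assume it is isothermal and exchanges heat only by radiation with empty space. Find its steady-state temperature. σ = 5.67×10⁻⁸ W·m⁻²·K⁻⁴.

At steady state, absorbed solar power + internal power = radiated power.
Absorbed: α·S·A_cross = 0.72·271·0.2190 = 42.72 W (cross-section πr²).
Total input = 42.72 + 25.7 = 68.42 W.
Radiated: εσ·A_surf·T⁴ with A_surf = 4πr² = 0.8758 m².
T⁴ = 68.42/(0.72·5.67×10⁻⁸·0.8758) = 1.914×10⁹ K⁴.

T ≈ 209 K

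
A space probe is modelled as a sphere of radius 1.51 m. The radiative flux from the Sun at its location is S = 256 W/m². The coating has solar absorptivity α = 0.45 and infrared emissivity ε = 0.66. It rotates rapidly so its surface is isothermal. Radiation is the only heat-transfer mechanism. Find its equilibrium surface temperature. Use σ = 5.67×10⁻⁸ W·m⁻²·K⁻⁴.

At equilibrium, absorbed power = emitted power.
Absorbing cross-section = πr² = 7.163 m²; emitting surface = 4πr² = 28.65 m² (ratio 4).
αS·A_cross = εσ·A_surf·T⁴  ⇒  T⁴ = αS/(ε·4σ).
T⁴ = 0.450·256/(0.66·4·5.67×10⁻⁸) = 7.696×10⁸ K⁴.
T = (7.696×10⁸)^(1/4).

T ≈ 167 K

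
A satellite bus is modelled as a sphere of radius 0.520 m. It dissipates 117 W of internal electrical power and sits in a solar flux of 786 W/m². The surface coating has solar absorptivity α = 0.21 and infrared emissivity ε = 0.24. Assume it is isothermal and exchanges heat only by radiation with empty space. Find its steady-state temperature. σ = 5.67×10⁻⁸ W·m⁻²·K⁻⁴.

At steady state, absorbed solar power + internal power = radiated power.
Absorbed: α·S·A_cross = 0.21·786·0.8495 = 140.2 W (cross-section πr²).
Total input = 140.2 + 117 = 257.2 W.
Radiated: εσ·A_surf·T⁴ with A_surf = 4πr² = 3.398 m².
T⁴ = 257.2/(0.24·5.67×10⁻⁸·3.398) = 5.563×10⁹ K⁴.

T ≈ 273 K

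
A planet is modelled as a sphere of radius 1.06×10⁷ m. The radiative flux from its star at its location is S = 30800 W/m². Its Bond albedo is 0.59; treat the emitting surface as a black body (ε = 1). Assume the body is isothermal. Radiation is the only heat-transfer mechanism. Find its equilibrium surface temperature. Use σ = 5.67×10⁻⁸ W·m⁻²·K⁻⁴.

At equilibrium, absorbed power = emitted power.
Absorbing cross-section = πr² = 3.530×10¹⁴ m²; emitting surface = 4πr² = 1.412×10¹⁵ m² (ratio 4).
(1−a)S·A_cross = εσ·A_surf·T⁴  ⇒  T⁴ = (1−a)S/(4σ).
T⁴ = 0.410·30800/(4·5.67×10⁻⁸) = 5.568×10¹⁰ K⁴.
T = (5.568×10¹⁰)^(1/4).

T ≈ 486 K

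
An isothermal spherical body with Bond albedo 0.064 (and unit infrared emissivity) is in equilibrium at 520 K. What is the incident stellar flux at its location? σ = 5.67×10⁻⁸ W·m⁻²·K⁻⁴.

(1−a)S·πr² = σ·4πr²·T⁴ ⇒ S = 4σT⁴/(1−a).
S = 4·5.67×10⁻⁸·7.312×10¹⁰/0.936.

S ≈ 17700 W/m²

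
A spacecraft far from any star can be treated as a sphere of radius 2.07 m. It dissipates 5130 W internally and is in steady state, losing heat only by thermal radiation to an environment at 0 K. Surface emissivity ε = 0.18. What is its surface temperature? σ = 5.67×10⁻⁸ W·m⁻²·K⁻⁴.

T ≈ 311 K

Steady state: internal power = radiated power, P = εσA T⁴.
Radiating area A = 4πr² = 53.85 m².
T⁴ = P/(εσA) = 5130/(0.18·5.67×10⁻⁸·53.85) = 9.335×10⁹ K⁴.
T = (9.335×10⁹)^(1/4).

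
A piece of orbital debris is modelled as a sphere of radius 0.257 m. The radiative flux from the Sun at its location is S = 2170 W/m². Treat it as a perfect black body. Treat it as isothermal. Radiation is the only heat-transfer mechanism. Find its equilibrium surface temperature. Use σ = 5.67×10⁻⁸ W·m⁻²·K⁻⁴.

At equilibrium, absorbed power = emitted power.
Absorbing cross-section = πr² = 0.2075 m²; emitting surface = 4πr² = 0.8300 m² (ratio 4).
S·A_cross = εσ·A_surf·T⁴  ⇒  T⁴ = S/(4σ).
T⁴ = 1.00·2170/(4·5.67×10⁻⁸) = 9.568×10⁹ K⁴.
T = (9.568×10⁹)^(1/4).

T ≈ 313 K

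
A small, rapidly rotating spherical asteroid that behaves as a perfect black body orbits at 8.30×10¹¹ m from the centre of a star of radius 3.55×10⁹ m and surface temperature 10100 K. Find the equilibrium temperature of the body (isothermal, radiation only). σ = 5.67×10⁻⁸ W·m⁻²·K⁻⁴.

The star's surface emits σT_*⁴; at distance d the flux is S = σT_*⁴(R_*/d)².
S = 5.67×10⁻⁸·(10100)⁴·(3.55×10⁹/8.30×10¹¹)² = 10790 W/m².
For an isothermal sphere T⁴ = (1−a)S/(4σ) = 4.759×10¹⁰ K⁴.

T ≈ 467 K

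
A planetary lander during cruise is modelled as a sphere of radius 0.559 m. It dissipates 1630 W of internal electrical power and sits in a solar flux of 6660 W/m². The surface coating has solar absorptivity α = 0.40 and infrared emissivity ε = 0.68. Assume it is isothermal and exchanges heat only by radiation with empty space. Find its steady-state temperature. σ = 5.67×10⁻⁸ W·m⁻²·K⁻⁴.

At steady state, absorbed solar power + internal power = radiated power.
Absorbed: α·S·A_cross = 0.40·6660·0.9817 = 2615 W (cross-section πr²).
Total input = 2615 + 1630 = 4245 W.
Radiated: εσ·A_surf·T⁴ with A_surf = 4πr² = 3.927 m².
T⁴ = 4245/(0.68·5.67×10⁻⁸·3.927) = 2.804×10¹⁰ K⁴.

T ≈ 409 K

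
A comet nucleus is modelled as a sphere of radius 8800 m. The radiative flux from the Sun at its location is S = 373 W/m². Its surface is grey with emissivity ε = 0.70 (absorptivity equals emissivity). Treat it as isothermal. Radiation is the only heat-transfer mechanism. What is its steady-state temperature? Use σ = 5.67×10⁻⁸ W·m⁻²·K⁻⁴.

T ≈ 201 K

At equilibrium, absorbed power = emitted power.
Absorbing cross-section = πr² = 2.433×10⁸ m²; emitting surface = 4πr² = 9.731×10⁸ m² (ratio 4).
εS·A_cross = εσ·A_surf·T⁴  ⇒  T⁴ = S/(4σ)   (ε cancels).
T⁴ = 373/(4·5.67×10⁻⁸) = 1.645×10⁹ K⁴.
T = (1.645×10⁹)^(1/4).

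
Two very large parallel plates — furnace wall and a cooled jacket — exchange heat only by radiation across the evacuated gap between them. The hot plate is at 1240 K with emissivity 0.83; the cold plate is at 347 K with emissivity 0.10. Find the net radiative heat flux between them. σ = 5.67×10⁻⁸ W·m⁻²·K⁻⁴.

q ≈ 13100 W/m²

For two infinite grey parallel plates, q = σ(T₁⁴ − T₂⁴)/(1/ε₁ + 1/ε₂ − 1).
T₁⁴ − T₂⁴ = 2.364×10¹² − 1.450×10¹⁰ = 2.350×10¹² K⁴.
1/ε₁ + 1/ε₂ − 1 = 1.205 + 10.00 − 1 = 10.20.
q = 5.67×10⁻⁸ × 2.350×10¹² / 10.20.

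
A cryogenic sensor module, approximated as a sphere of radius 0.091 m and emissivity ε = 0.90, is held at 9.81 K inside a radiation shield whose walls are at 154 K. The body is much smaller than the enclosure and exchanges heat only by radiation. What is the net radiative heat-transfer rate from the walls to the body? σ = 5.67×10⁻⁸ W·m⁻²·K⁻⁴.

P_net ≈ 2.99 W

For a small grey body in a large enclosure: P_net = εσA(T_body⁴ − T_wall⁴).
A = 4πr² = 0.1041 m²; T_body⁴ − T_wall⁴ = 9261 − 5.624×10⁸ = -5.624×10⁸ K⁴.
|P_net| = 0.90·5.67×10⁻⁸·0.1041·5.624×10⁸.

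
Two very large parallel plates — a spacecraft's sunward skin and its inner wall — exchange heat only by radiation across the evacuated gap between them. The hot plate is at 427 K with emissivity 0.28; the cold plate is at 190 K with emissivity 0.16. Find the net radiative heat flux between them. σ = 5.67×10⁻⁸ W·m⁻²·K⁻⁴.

For two infinite grey parallel plates, q = σ(T₁⁴ − T₂⁴)/(1/ε₁ + 1/ε₂ − 1).
T₁⁴ − T₂⁴ = 3.324×10¹⁰ − 1.303×10⁹ = 3.194×10¹⁰ K⁴.
1/ε₁ + 1/ε₂ − 1 = 3.571 + 6.250 − 1 = 8.821.
q = 5.67×10⁻⁸ × 3.194×10¹⁰ / 8.821.

q ≈ 205 W/m²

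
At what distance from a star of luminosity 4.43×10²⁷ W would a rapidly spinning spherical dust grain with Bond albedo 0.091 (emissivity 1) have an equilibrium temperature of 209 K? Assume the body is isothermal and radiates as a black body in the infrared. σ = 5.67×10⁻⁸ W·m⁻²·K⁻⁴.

For an isothermal black-emitting sphere, (1−a)S·πr² = σ·4πr²·T⁴ ⇒ S = 4σT⁴/(1−a).
S = 4·5.67×10⁻⁸·(209)⁴/0.909 = 476.1 W/m².
Flux falls as S = L/(4πd²), so d = √(L/(4πS)) = √(4.43×10²⁷/(4π·476.1)).

d ≈ 8.61×10¹¹ m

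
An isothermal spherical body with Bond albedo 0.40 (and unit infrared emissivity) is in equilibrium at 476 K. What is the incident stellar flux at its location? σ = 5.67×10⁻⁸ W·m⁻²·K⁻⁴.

(1−a)S·πr² = σ·4πr²·T⁴ ⇒ S = 4σT⁴/(1−a).
S = 4·5.67×10⁻⁸·5.134×10¹⁰/0.600.

S ≈ 19400 W/m²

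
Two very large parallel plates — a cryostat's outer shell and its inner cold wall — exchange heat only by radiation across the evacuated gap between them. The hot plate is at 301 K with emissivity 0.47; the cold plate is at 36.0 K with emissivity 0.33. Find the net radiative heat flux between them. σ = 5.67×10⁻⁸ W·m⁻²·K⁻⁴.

q ≈ 112 W/m²

For two infinite grey parallel plates, q = σ(T₁⁴ − T₂⁴)/(1/ε₁ + 1/ε₂ − 1).
T₁⁴ − T₂⁴ = 8.209×10⁹ − 1.680×10⁶ = 8.207×10⁹ K⁴.
1/ε₁ + 1/ε₂ − 1 = 2.128 + 3.030 − 1 = 4.158.
q = 5.67×10⁻⁸ × 8.207×10⁹ / 4.158.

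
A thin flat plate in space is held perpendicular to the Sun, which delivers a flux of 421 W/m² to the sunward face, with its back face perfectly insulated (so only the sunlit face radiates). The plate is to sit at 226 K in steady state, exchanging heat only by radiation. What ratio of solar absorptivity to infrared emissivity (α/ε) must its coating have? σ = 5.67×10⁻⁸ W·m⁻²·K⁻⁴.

α/ε ≈ 0.351

Balance: αS·A = εσ·1A·T⁴ ⇒ α/ε = σT⁴/S.
α/ε = 5.67×10⁻⁸·(226)⁴/421 = 5.67×10⁻⁸·2.609×10⁹/421.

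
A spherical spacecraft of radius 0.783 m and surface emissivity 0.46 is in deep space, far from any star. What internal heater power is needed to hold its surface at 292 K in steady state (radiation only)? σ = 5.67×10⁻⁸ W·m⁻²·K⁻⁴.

P = εσ·4πr²·T⁴.
4πr² = 7.704 m²; T⁴ = 7.270×10⁹ K⁴.
P = 0.46·5.67×10⁻⁸·7.704·7.270×10⁹.

P ≈ 1460 W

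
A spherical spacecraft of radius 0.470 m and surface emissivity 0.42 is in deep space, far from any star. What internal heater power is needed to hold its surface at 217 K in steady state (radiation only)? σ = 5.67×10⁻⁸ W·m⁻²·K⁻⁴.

P ≈ 147 W

P = εσ·4πr²·T⁴.
4πr² = 2.776 m²; T⁴ = 2.217×10⁹ K⁴.
P = 0.42·5.67×10⁻⁸·2.776·2.217×10⁹.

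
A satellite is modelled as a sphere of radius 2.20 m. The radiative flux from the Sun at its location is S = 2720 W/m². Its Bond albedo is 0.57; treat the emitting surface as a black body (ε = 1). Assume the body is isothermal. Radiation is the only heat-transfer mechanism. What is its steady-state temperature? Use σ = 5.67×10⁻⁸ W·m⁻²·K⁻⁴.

At equilibrium, absorbed power = emitted power.
Absorbing cross-section = πr² = 15.21 m²; emitting surface = 4πr² = 60.82 m² (ratio 4).
(1−a)S·A_cross = εσ·A_surf·T⁴  ⇒  T⁴ = (1−a)S/(4σ).
T⁴ = 0.430·2720/(4·5.67×10⁻⁸) = 5.157×10⁹ K⁴.
T = (5.157×10⁹)^(1/4).

T ≈ 268 K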